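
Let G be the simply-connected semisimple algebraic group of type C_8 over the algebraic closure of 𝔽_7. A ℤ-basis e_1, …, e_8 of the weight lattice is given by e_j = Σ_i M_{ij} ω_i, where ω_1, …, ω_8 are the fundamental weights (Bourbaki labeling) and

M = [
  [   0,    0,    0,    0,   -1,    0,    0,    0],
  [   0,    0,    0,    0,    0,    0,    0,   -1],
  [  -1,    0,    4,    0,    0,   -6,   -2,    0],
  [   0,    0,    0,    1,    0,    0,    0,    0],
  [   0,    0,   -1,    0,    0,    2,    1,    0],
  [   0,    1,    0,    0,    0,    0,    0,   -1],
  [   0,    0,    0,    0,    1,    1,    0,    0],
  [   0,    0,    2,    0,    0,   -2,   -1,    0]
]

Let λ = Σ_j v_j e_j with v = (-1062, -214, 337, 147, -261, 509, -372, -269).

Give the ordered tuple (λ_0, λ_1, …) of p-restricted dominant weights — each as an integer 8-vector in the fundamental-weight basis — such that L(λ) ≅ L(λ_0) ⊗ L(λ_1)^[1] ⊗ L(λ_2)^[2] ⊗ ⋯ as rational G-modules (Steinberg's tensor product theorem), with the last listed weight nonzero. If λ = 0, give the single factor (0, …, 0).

((2, 3, 2, 0, 1, 6, 3, 0), (2, 3, 0, 0, 2, 0, 0, 4), (5, 5, 2, 3, 6, 1, 5, 0))

Converting to the ω-basis (c_i = row i of M dotted with v = (-1062, -214, 337, 147, -261, 509, -372, -269)):
  c_1 = 0*-1062 + 0*-214 + 0*337 + 0*147 + -1*-261 + 0*509 + 0*-372 + 0*-269 = 261
  c_2 = 0*-1062 + 0*-214 + 0*337 + 0*147 + 0*-261 + 0*509 + 0*-372 + -1*-269 = 269
  c_3 = -1*-1062 + 0*-214 + 4*337 + 0*147 + 0*-261 + -6*509 + -2*-372 + 0*-269 = 100
  c_4 = 0*-1062 + 0*-214 + 0*337 + 1*147 + 0*-261 + 0*509 + 0*-372 + 0*-269 = 147
  c_5 = 0*-1062 + 0*-214 + -1*337 + 0*147 + 0*-261 + 2*509 + 1*-372 + 0*-269 = 309
  c_6 = 0*-1062 + 1*-214 + 0*337 + 0*147 + 0*-261 + 0*509 + 0*-372 + -1*-269 = 55
  c_7 = 0*-1062 + 0*-214 + 0*337 + 0*147 + 1*-261 + 1*509 + 0*-372 + 0*-269 = 248
  c_8 = 0*-1062 + 0*-214 + 2*337 + 0*147 + 0*-261 + -2*509 + -1*-372 + 0*-269 = 28
Expand coordinatewise in base 7:
  c_1 = 261 = 2·7^0 + 2·7^1 + 5·7^2
  c_2 = 269 = 3·7^0 + 3·7^1 + 5·7^2
  c_3 = 100 = 2·7^0 + 0·7^1 + 2·7^2
  c_4 = 147 = 0·7^0 + 0·7^1 + 3·7^2
  c_5 = 309 = 1·7^0 + 2·7^1 + 6·7^2
  c_6 = 55 = 6·7^0 + 0·7^1 + 1·7^2
  c_7 = 248 = 3·7^0 + 0·7^1 + 5·7^2
  c_8 = 28 = 0·7^0 + 4·7^1
Factor λ_0 = (2, 3, 2, 0, 1, 6, 3, 0)
Factor λ_1 = (2, 3, 0, 0, 2, 0, 0, 4)
Factor λ_2 = (5, 5, 2, 3, 6, 1, 5, 0)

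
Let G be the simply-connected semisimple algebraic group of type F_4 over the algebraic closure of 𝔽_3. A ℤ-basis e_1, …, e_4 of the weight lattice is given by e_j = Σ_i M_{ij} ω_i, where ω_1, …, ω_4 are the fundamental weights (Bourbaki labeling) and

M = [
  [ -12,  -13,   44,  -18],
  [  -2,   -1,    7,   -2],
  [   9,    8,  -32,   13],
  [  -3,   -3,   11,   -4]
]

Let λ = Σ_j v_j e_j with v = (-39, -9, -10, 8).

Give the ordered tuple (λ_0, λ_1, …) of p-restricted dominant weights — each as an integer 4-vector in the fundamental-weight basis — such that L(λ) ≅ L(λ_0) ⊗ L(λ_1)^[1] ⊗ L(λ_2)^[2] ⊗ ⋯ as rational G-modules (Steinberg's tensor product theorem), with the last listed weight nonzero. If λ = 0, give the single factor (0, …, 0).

Compute c_i = Σ_j M_{ij} v_j with v = (-39, -9, -10, 8):
  c_1 = (-12)·(-39) + (-13)·(-9) + (44)·(-10) + (-18)·(8) = 1
  c_2 = (-2)·(-39) + (-1)·(-9) + (7)·(-10) + (-2)·(8) = 1
  c_3 = (9)·(-39) + (8)·(-9) + (-32)·(-10) + (13)·(8) = 1
  c_4 = (-3)·(-39) + (-3)·(-9) + (11)·(-10) + (-4)·(8) = 2
Writing each c_i in base p = 3:
  c_1 = 1 = 1·3^0
  c_2 = 1 = 1·3^0
  c_3 = 1 = 1·3^0
  c_4 = 2 = 2·3^0
λ_0 = (1, 1, 1, 2)

((1, 1, 1, 2),)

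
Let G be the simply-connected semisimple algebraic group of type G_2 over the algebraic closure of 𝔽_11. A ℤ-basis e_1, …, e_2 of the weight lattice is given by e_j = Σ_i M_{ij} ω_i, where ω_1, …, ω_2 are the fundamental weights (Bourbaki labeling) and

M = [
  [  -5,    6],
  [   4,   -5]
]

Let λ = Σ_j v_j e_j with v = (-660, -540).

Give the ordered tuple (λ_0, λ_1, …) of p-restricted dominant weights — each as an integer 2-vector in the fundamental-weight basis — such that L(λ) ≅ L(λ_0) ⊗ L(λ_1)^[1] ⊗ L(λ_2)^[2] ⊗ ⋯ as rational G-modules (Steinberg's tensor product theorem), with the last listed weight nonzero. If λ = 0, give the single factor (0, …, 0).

Change of basis e → ω: c = M·v where v = (-660, -540):
  c_1 = (-5)·(-660) + (6)·(-540) = 60
  c_2 = (4)·(-660) + (-5)·(-540) = 60
Base-11 expansion of each c_i:
  c_1 = 60 = 5·11^0 + 5·11^1
  c_2 = 60 = 5·11^0 + 5·11^1
p-restricted factor λ_0 = (5, 5)
p-restricted factor λ_1 = (5, 5)

((5, 5), (5, 5))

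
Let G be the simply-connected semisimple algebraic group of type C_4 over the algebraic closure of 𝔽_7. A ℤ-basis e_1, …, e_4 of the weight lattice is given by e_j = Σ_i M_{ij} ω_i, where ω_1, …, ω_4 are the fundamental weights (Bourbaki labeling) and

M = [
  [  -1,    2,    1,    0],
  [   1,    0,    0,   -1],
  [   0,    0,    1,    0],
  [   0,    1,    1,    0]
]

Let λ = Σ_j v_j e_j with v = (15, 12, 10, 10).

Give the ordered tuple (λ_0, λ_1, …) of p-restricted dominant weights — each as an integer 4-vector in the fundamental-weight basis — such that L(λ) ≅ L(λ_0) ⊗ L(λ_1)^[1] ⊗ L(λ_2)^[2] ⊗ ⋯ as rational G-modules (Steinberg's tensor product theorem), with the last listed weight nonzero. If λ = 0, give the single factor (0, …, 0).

((5, 5, 3, 1), (2, 0, 1, 3))

ω-coordinates c = M·v, v = (15, 12, 10, 10):
  c_1 = (-1)·(15) + (2)·(12) + (1)·(10) + (0)·(10) = 19
  c_2 = (1)·(15) + (0)·(12) + (0)·(10) + (-1)·(10) = 5
  c_3 = (0)·(15) + (0)·(12) + (1)·(10) + (0)·(10) = 10
  c_4 = (0)·(15) + (1)·(12) + (1)·(10) + (0)·(10) = 22
Base-7 expansion of each c_i:
  c_1 = 19 = 5·7^0 + 2·7^1
  c_2 = 5 = 5·7^0
  c_3 = 10 = 3·7^0 + 1·7^1
  c_4 = 22 = 1·7^0 + 3·7^1
Factor λ_0 = (5, 5, 3, 1)
Factor λ_1 = (2, 0, 1, 3)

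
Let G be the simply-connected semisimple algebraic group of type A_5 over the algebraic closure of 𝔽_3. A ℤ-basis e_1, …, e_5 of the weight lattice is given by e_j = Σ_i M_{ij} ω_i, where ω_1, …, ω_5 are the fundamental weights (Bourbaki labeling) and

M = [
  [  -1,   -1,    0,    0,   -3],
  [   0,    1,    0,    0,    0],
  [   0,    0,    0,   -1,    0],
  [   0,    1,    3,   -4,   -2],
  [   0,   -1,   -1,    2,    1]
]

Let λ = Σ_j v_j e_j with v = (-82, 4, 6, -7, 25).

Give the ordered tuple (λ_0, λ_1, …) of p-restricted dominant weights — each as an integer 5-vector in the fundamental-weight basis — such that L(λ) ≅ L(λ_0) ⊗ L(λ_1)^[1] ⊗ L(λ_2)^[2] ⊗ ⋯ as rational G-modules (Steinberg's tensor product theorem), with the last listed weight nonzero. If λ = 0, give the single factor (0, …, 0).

((0, 1, 1, 0, 1), (1, 1, 2, 0, 0))

In the fundamental-weight basis, λ has coordinates c = M·v (v = (-82, 4, 6, -7, 25)):
  c_1 = (-1)·(-82) + (-1)·(4) + (0)·(6) + (0)·(-7) + (-3)·(25) = 3
  c_2 = (0)·(-82) + (1)·(4) + (0)·(6) + (0)·(-7) + (0)·(25) = 4
  c_3 = (0)·(-82) + (0)·(4) + (0)·(6) + (-1)·(-7) + (0)·(25) = 7
  c_4 = (0)·(-82) + (1)·(4) + (3)·(6) + (-4)·(-7) + (-2)·(25) = 0
  c_5 = (0)·(-82) + (-1)·(4) + (-1)·(6) + (2)·(-7) + (1)·(25) = 1
Expand coordinatewise in base 3:
  c_1 = 3 = 0·3^0 + 1·3^1
  c_2 = 4 = 1·3^0 + 1·3^1
  c_3 = 7 = 1·3^0 + 2·3^1
  c_4 = 0
  c_5 = 1 = 1·3^0
λ_0 = (0, 1, 1, 0, 1)
λ_1 = (1, 1, 2, 0, 0)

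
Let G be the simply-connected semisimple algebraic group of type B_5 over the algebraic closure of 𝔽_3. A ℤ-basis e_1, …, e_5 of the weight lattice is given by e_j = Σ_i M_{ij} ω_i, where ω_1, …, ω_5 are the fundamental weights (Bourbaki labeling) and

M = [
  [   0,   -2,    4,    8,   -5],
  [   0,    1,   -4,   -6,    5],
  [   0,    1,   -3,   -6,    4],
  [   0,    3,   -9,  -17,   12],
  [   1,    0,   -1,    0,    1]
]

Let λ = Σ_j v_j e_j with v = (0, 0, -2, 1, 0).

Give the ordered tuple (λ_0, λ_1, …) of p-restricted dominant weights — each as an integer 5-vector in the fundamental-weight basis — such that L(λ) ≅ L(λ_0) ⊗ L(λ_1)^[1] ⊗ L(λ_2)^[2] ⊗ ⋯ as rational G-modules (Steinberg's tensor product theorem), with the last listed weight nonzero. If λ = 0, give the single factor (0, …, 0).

((0, 2, 0, 1, 2),)

Compute c_i = Σ_j M_{ij} v_j with v = (0, 0, -2, 1, 0):
  c_1 = (0)·(0) + (-2)·(0) + (4)·(-2) + (8)·(1) + (-5)·(0) = 0
  c_2 = (0)·(0) + (1)·(0) + (-4)·(-2) + (-6)·(1) + (5)·(0) = 2
  c_3 = (0)·(0) + (1)·(0) + (-3)·(-2) + (-6)·(1) + (4)·(0) = 0
  c_4 = (0)·(0) + (3)·(0) + (-9)·(-2) + (-17)·(1) + (12)·(0) = 1
  c_5 = (1)·(0) + (0)·(0) + (-1)·(-2) + (0)·(1) + (1)·(0) = 2
p = 3; digits c_i = Σ_j d_{ij}·3^j, 0 ≤ d_{ij} < 3:
  c_1 = 0
  c_2 = 2 = 2·3^0
  c_3 = 0
  c_4 = 1 = 1·3^0
  c_5 = 2 = 2·3^0
Factor λ_0 = (0, 2, 0, 1, 2)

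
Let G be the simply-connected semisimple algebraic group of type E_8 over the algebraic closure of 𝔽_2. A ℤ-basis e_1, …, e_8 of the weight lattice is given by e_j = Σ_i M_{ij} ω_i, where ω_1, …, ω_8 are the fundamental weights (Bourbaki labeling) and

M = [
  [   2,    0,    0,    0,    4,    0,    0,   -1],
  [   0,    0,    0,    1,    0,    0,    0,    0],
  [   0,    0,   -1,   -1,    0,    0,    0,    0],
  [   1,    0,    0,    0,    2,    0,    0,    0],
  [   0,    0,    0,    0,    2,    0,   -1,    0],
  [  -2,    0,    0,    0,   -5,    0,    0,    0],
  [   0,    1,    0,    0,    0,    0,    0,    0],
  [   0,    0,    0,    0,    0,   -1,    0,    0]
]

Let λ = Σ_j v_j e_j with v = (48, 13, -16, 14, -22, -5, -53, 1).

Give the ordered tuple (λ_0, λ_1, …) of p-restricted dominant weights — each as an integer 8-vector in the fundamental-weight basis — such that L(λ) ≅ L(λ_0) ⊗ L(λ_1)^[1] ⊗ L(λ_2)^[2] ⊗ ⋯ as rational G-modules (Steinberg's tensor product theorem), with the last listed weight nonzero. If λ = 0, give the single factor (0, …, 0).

Converting to the ω-basis (c_i = row i of M dotted with v = (48, 13, -16, 14, -22, -5, -53, 1)):
  c_1 = 2·48 + 0·13 + (0)·(-16) + 0·14 + (4)·(-22) + (0)·(-5) + (0)·(-53) + (-1)·(1) = 7
  c_2 = 0·48 + 0·13 + (0)·(-16) + 1·14 + (0)·(-22) + (0)·(-5) + (0)·(-53) + 0·1 = 14
  c_3 = 0·48 + 0·13 + (-1)·(-16) + (-1)·(14) + (0)·(-22) + (0)·(-5) + (0)·(-53) + 0·1 = 2
  c_4 = 1·48 + 0·13 + (0)·(-16) + 0·14 + (2)·(-22) + (0)·(-5) + (0)·(-53) + 0·1 = 4
  c_5 = 0·48 + 0·13 + (0)·(-16) + 0·14 + (2)·(-22) + (0)·(-5) + (-1)·(-53) + 0·1 = 9
  c_6 = (-2)·(48) + 0·13 + (0)·(-16) + 0·14 + (-5)·(-22) + (0)·(-5) + (0)·(-53) + 0·1 = 14
  c_7 = 0·48 + 1·13 + (0)·(-16) + 0·14 + (0)·(-22) + (0)·(-5) + (0)·(-53) + 0·1 = 13
  c_8 = 0·48 + 0·13 + (0)·(-16) + 0·14 + (0)·(-22) + (-1)·(-5) + (0)·(-53) + 0·1 = 5
Base-2 expansion of each c_i:
  c_1 = 7 = 1·2^0 + 1·2^1 + 1·2^2
  c_2 = 14 = 0·2^0 + 1·2^1 + 1·2^2 + 1·2^3
  c_3 = 2 = 0·2^0 + 1·2^1
  c_4 = 4 = 0·2^0 + 0·2^1 + 1·2^2
  c_5 = 9 = 1·2^0 + 0·2^1 + 0·2^2 + 1·2^3
  c_6 = 14 = 0·2^0 + 1·2^1 + 1·2^2 + 1·2^3
  c_7 = 13 = 1·2^0 + 0·2^1 + 1·2^2 + 1·2^3
  c_8 = 5 = 1·2^0 + 0·2^1 + 1·2^2
Factor λ_0 = (1, 0, 0, 0, 1, 0, 1, 1)
Factor λ_1 = (1, 1, 1, 0, 0, 1, 0, 0)
Factor λ_2 = (1, 1, 0, 1, 0, 1, 1, 1)
Factor λ_3 = (0, 1, 0, 0, 1, 1, 1, 0)

((1, 0, 0, 0, 1, 0, 1, 1), (1, 1, 1, 0, 0, 1, 0, 0), (1, 1, 0, 1, 0, 1, 1, 1), (0, 1, 0, 0, 1, 1, 1, 0))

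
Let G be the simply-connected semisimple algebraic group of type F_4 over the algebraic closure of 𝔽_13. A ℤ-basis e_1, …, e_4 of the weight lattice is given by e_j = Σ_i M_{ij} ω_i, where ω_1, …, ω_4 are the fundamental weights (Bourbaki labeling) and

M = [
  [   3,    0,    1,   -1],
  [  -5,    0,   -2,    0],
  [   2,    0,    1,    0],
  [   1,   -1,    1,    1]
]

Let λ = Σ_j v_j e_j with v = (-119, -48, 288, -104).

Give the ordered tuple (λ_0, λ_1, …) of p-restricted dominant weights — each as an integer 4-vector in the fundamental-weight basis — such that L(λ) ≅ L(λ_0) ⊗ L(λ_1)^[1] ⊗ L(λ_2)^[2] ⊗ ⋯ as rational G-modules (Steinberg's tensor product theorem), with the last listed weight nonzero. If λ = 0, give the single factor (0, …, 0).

Compute c_i = Σ_j M_{ij} v_j with v = (-119, -48, 288, -104):
  c_1 = (3)·(-119) + (0)·(-48) + 1·288 + (-1)·(-104) = 35
  c_2 = (-5)·(-119) + (0)·(-48) + (-2)·(288) + (0)·(-104) = 19
  c_3 = (2)·(-119) + (0)·(-48) + 1·288 + (0)·(-104) = 50
  c_4 = (1)·(-119) + (-1)·(-48) + 1·288 + (1)·(-104) = 113
p = 13; digits c_i = Σ_j d_{ij}·13^j, 0 ≤ d_{ij} < 13:
  c_1 = 35 = 9·13^0 + 2·13^1
  c_2 = 19 = 6·13^0 + 1·13^1
  c_3 = 50 = 11·13^0 + 3·13^1
  c_4 = 113 = 9·13^0 + 8·13^1
λ_0 = (9, 6, 11, 9)
λ_1 = (2, 1, 3, 8)

((9, 6, 11, 9), (2, 1, 3, 8))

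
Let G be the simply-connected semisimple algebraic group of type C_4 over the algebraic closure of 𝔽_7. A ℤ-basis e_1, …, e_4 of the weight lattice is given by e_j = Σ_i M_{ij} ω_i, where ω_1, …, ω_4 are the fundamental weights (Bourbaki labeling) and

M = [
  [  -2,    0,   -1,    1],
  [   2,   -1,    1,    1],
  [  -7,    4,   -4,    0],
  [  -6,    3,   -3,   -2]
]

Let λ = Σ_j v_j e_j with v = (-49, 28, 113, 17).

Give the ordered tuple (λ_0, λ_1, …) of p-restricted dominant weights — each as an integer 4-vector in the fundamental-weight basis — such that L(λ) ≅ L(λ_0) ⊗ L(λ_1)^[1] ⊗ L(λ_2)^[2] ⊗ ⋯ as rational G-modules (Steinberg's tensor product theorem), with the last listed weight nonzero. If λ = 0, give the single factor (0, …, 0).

Compute c_i = Σ_j M_{ij} v_j with v = (-49, 28, 113, 17):
  c_1 = (-2)·(-49) + 0·28 + (-1)·(113) + 1·17 = 2
  c_2 = (2)·(-49) + (-1)·(28) + 1·113 + 1·17 = 4
  c_3 = (-7)·(-49) + 4·28 + (-4)·(113) + 0·17 = 3
  c_4 = (-6)·(-49) + 3·28 + (-3)·(113) + (-2)·(17) = 5
Base-7 expansion of each c_i:
  c_1 = 2 = 2·7^0
  c_2 = 4 = 4·7^0
  c_3 = 3 = 3·7^0
  c_4 = 5 = 5·7^0
λ_0 = (2, 4, 3, 5)

((2, 4, 3, 5),)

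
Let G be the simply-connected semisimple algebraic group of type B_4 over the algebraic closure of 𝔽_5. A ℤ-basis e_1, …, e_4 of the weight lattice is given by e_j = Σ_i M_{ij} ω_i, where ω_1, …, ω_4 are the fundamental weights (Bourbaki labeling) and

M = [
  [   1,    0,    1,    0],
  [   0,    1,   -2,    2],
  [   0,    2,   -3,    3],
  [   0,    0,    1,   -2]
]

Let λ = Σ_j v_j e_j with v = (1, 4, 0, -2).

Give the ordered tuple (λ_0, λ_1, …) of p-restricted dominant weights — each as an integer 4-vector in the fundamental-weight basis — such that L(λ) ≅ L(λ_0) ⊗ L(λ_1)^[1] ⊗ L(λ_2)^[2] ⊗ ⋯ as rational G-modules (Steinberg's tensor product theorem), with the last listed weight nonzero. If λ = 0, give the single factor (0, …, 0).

ω-coordinates c = M·v, v = (1, 4, 0, -2):
  c_1 = 1*1 + 0*4 + 1*0 + 0*-2 = 1
  c_2 = 0*1 + 1*4 + -2*0 + 2*-2 = 0
  c_3 = 0*1 + 2*4 + -3*0 + 3*-2 = 2
  c_4 = 0*1 + 0*4 + 1*0 + -2*-2 = 4
Expand coordinatewise in base 5:
  c_1 = 1 = 1·5^0
  c_2 = 0
  c_3 = 2 = 2·5^0
  c_4 = 4 = 4·5^0
Factor λ_0 = (1, 0, 2, 4)

((1, 0, 2, 4),)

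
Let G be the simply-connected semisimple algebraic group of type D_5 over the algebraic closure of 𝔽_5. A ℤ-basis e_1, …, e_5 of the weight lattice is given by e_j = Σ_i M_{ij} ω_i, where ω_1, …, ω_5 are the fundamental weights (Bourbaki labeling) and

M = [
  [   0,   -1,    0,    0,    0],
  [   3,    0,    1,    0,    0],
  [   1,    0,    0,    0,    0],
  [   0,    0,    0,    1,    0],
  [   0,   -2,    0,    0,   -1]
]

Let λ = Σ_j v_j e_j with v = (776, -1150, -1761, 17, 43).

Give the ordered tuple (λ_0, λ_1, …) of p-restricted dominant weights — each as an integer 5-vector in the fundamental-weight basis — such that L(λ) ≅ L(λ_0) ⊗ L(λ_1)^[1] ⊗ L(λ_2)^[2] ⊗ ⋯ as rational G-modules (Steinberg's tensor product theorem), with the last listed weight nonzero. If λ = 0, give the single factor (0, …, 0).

Converting to the ω-basis (c_i = row i of M dotted with v = (776, -1150, -1761, 17, 43)):
  c_1 = 0*776 + -1*-1150 + 0*-1761 + 0*17 + 0*43 = 1150
  c_2 = 3*776 + 0*-1150 + 1*-1761 + 0*17 + 0*43 = 567
  c_3 = 1*776 + 0*-1150 + 0*-1761 + 0*17 + 0*43 = 776
  c_4 = 0*776 + 0*-1150 + 0*-1761 + 1*17 + 0*43 = 17
  c_5 = 0*776 + -2*-1150 + 0*-1761 + 0*17 + -1*43 = 2257
Writing each c_i in base p = 5:
  c_1 = 1150 = 0·5^0 + 0·5^1 + 1·5^2 + 4·5^3 + 1·5^4
  c_2 = 567 = 2·5^0 + 3·5^1 + 2·5^2 + 4·5^3
  c_3 = 776 = 1·5^0 + 0·5^1 + 1·5^2 + 1·5^3 + 1·5^4
  c_4 = 17 = 2·5^0 + 3·5^1
  c_5 = 2257 = 2·5^0 + 1·5^1 + 0·5^2 + 3·5^3 + 3·5^4
p-restricted factor λ_0 = (0, 2, 1, 2, 2)
p-restricted factor λ_1 = (0, 3, 0, 3, 1)
p-restricted factor λ_2 = (1, 2, 1, 0, 0)
p-restricted factor λ_3 = (4, 4, 1, 0, 3)
p-restricted factor λ_4 = (1, 0, 1, 0, 3)

((0, 2, 1, 2, 2), (0, 3, 0, 3, 1), (1, 2, 1, 0, 0), (4, 4, 1, 0, 3), (1, 0, 1, 0, 3))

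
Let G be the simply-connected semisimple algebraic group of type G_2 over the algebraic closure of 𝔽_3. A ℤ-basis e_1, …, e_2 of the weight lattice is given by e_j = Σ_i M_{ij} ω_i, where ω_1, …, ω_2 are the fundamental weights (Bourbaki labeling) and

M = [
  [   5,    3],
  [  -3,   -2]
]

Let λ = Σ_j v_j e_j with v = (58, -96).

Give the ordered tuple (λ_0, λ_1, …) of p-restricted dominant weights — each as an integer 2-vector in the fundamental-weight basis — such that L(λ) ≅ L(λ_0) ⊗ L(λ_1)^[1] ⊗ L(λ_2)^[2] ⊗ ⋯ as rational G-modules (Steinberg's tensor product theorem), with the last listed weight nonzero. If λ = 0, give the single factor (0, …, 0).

Change of basis e → ω: c = M·v where v = (58, -96):
  c_1 = (5)·(58) + (3)·(-96) = 2
  c_2 = (-3)·(58) + (-2)·(-96) = 18
p = 3; digits c_i = Σ_j d_{ij}·3^j, 0 ≤ d_{ij} < 3:
  c_1 = 2 = 2·3^0
  c_2 = 18 = 0·3^0 + 0·3^1 + 2·3^2
p-restricted factor λ_0 = (2, 0)
p-restricted factor λ_1 = (0, 0)
p-restricted factor λ_2 = (0, 2)

((2, 0), (0, 0), (0, 2))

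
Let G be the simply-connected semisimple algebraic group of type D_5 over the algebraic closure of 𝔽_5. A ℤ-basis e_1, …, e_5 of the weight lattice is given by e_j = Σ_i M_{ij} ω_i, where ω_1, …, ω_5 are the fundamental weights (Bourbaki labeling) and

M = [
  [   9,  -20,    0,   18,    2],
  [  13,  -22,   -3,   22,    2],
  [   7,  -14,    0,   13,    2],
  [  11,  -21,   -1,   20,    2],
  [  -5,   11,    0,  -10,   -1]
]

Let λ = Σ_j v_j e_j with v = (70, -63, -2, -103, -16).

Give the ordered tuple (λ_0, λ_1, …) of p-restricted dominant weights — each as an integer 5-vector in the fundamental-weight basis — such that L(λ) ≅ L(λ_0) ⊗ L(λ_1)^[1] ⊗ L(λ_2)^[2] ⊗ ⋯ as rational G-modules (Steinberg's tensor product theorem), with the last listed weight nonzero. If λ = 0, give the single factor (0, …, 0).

Change of basis e → ω: c = M·v where v = (70, -63, -2, -103, -16):
  c_1 = 9·70 + (-20)·(-63) + (0)·(-2) + (18)·(-103) + (2)·(-16) = 4
  c_2 = 13·70 + (-22)·(-63) + (-3)·(-2) + (22)·(-103) + (2)·(-16) = 4
  c_3 = 7·70 + (-14)·(-63) + (0)·(-2) + (13)·(-103) + (2)·(-16) = 1
  c_4 = 11·70 + (-21)·(-63) + (-1)·(-2) + (20)·(-103) + (2)·(-16) = 3
  c_5 = (-5)·(70) + (11)·(-63) + (0)·(-2) + (-10)·(-103) + (-1)·(-16) = 3
p = 5; digits c_i = Σ_j d_{ij}·5^j, 0 ≤ d_{ij} < 5:
  c_1 = 4 = 4·5^0
  c_2 = 4 = 4·5^0
  c_3 = 1 = 1·5^0
  c_4 = 3 = 3·5^0
  c_5 = 3 = 3·5^0
Factor λ_0 = (4, 4, 1, 3, 3)

((4, 4, 1, 3, 3),)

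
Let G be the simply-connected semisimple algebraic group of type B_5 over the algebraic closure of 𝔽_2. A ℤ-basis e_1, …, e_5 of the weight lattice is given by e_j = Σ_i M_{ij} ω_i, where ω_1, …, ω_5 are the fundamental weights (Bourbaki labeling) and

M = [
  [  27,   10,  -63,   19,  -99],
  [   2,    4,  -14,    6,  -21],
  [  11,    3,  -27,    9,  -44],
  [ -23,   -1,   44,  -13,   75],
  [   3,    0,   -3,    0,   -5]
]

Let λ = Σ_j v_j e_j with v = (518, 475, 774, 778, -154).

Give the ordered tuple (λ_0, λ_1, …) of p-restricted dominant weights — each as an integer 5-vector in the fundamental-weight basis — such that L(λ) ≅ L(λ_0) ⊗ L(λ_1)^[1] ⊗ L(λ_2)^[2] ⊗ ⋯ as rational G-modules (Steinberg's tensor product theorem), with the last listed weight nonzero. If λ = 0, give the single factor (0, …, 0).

ω-coordinates c = M·v, v = (518, 475, 774, 778, -154):
  c_1 = 27·518 + 10·475 + (-63)·(774) + 19·778 + (-99)·(-154) = 2
  c_2 = 2·518 + 4·475 + (-14)·(774) + 6·778 + (-21)·(-154) = 2
  c_3 = 11·518 + 3·475 + (-27)·(774) + 9·778 + (-44)·(-154) = 3
  c_4 = (-23)·(518) + (-1)·(475) + 44·774 + (-13)·(778) + (75)·(-154) = 3
  c_5 = 3·518 + 0·475 + (-3)·(774) + 0·778 + (-5)·(-154) = 2
Expand coordinatewise in base 2:
  c_1 = 2 = 0·2^0 + 1·2^1
  c_2 = 2 = 0·2^0 + 1·2^1
  c_3 = 3 = 1·2^0 + 1·2^1
  c_4 = 3 = 1·2^0 + 1·2^1
  c_5 = 2 = 0·2^0 + 1·2^1
p-restricted factor λ_0 = (0, 0, 1, 1, 0)
p-restricted factor λ_1 = (1, 1, 1, 1, 1)

((0, 0, 1, 1, 0), (1, 1, 1, 1, 1))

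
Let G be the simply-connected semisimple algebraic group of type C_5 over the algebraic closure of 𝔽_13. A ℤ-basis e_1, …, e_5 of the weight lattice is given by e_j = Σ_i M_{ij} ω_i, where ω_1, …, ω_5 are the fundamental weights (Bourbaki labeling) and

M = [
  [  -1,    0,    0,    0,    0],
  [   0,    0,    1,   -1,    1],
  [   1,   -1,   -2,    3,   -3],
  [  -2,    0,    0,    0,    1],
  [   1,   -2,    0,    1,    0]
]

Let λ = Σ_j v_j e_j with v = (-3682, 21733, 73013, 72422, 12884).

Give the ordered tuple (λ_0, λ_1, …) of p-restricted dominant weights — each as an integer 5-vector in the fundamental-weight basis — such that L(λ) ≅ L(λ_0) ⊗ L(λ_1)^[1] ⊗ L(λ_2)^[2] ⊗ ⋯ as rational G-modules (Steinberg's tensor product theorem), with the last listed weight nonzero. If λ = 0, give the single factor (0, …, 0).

ω-coordinates c = M·v, v = (-3682, 21733, 73013, 72422, 12884):
  c_1 = (-1)·(-3682) + (0)·(21733) + (0)·(73013) + (0)·(72422) + (0)·(12884) = 3682
  c_2 = (0)·(-3682) + (0)·(21733) + (1)·(73013) + (-1)·(72422) + (1)·(12884) = 13475
  c_3 = (1)·(-3682) + (-1)·(21733) + (-2)·(73013) + (3)·(72422) + (-3)·(12884) = 7173
  c_4 = (-2)·(-3682) + (0)·(21733) + (0)·(73013) + (0)·(72422) + (1)·(12884) = 20248
  c_5 = (1)·(-3682) + (-2)·(21733) + (0)·(73013) + (1)·(72422) + (0)·(12884) = 25274
Base-13 expansion of each c_i:
  c_1 = 3682 = 3·13^0 + 10·13^1 + 8·13^2 + 1·13^3
  c_2 = 13475 = 7·13^0 + 9·13^1 + 1·13^2 + 6·13^3
  c_3 = 7173 = 10·13^0 + 5·13^1 + 3·13^2 + 3·13^3
  c_4 = 20248 = 7·13^0 + 10·13^1 + 2·13^2 + 9·13^3
  c_5 = 25274 = 2·13^0 + 7·13^1 + 6·13^2 + 11·13^3
λ_0 = (3, 7, 10, 7, 2)
λ_1 = (10, 9, 5, 10, 7)
λ_2 = (8, 1, 3, 2, 6)
λ_3 = (1, 6, 3, 9, 11)

((3, 7, 10, 7, 2), (10, 9, 5, 10, 7), (8, 1, 3, 2, 6), (1, 6, 3, 9, 11))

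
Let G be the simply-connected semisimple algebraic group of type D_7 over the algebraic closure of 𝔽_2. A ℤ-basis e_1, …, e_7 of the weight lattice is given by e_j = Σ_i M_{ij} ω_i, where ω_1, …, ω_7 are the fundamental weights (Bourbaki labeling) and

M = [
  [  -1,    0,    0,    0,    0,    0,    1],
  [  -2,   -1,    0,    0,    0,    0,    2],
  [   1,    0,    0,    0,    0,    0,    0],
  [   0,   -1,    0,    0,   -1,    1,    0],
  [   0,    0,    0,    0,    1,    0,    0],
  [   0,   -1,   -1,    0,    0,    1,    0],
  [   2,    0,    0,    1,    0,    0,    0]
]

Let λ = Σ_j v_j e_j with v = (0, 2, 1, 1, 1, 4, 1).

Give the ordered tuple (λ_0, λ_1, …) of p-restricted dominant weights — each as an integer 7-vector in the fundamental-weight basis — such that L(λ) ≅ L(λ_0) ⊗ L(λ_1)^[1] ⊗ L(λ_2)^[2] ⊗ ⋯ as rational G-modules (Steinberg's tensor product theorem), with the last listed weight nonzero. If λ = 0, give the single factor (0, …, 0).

ω-coordinates c = M·v, v = (0, 2, 1, 1, 1, 4, 1):
  c_1 = (-1)·(0) + (0)·(2) + (0)·(1) + (0)·(1) + (0)·(1) + (0)·(4) + (1)·(1) = 1
  c_2 = (-2)·(0) + (-1)·(2) + (0)·(1) + (0)·(1) + (0)·(1) + (0)·(4) + (2)·(1) = 0
  c_3 = (1)·(0) + (0)·(2) + (0)·(1) + (0)·(1) + (0)·(1) + (0)·(4) + (0)·(1) = 0
  c_4 = (0)·(0) + (-1)·(2) + (0)·(1) + (0)·(1) + (-1)·(1) + (1)·(4) + (0)·(1) = 1
  c_5 = (0)·(0) + (0)·(2) + (0)·(1) + (0)·(1) + (1)·(1) + (0)·(4) + (0)·(1) = 1
  c_6 = (0)·(0) + (-1)·(2) + (-1)·(1) + (0)·(1) + (0)·(1) + (1)·(4) + (0)·(1) = 1
  c_7 = (2)·(0) + (0)·(2) + (0)·(1) + (1)·(1) + (0)·(1) + (0)·(4) + (0)·(1) = 1
Base-2 expansion of each c_i:
  c_1 = 1 = 1·2^0
  c_2 = 0
  c_3 = 0
  c_4 = 1 = 1·2^0
  c_5 = 1 = 1·2^0
  c_6 = 1 = 1·2^0
  c_7 = 1 = 1·2^0
Factor λ_0 = (1, 0, 0, 1, 1, 1, 1)

((1, 0, 0, 1, 1, 1, 1),)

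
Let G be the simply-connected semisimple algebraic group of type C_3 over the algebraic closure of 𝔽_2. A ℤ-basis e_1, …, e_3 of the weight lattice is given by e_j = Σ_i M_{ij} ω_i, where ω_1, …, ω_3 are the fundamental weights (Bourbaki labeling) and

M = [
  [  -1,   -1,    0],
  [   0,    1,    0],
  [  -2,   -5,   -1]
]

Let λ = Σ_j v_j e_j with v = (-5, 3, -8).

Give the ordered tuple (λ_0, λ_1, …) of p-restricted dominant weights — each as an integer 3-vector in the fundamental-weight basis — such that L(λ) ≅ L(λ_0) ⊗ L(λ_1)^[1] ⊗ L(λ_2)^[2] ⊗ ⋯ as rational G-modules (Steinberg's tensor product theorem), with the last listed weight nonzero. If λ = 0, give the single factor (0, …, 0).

Compute c_i = Σ_j M_{ij} v_j with v = (-5, 3, -8):
  c_1 = (-1)·(-5) + (-1)·(3) + (0)·(-8) = 2
  c_2 = (0)·(-5) + 1·3 + (0)·(-8) = 3
  c_3 = (-2)·(-5) + (-5)·(3) + (-1)·(-8) = 3
Writing each c_i in base p = 2:
  c_1 = 2 = 0·2^0 + 1·2^1
  c_2 = 3 = 1·2^0 + 1·2^1
  c_3 = 3 = 1·2^0 + 1·2^1
λ_0 = (0, 1, 1)
λ_1 = (1, 1, 1)

((0, 1, 1), (1, 1, 1))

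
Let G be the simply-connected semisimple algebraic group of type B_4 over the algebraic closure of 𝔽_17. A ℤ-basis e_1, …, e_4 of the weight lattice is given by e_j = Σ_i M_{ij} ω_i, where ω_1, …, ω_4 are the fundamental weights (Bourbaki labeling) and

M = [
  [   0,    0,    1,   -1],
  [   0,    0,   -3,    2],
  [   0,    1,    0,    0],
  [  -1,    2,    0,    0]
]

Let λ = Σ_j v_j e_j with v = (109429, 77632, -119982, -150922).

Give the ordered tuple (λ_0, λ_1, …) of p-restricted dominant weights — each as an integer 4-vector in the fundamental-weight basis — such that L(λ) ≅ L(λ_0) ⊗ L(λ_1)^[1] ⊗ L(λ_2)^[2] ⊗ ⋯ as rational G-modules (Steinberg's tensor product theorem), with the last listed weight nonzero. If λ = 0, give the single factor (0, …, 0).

((0, 13, 10, 3), (1, 0, 10, 10), (5, 14, 13, 5), (6, 11, 15, 9))

Change of basis e → ω: c = M·v where v = (109429, 77632, -119982, -150922):
  c_1 = 0*109429 + 0*77632 + 1*-119982 + -1*-150922 = 30940
  c_2 = 0*109429 + 0*77632 + -3*-119982 + 2*-150922 = 58102
  c_3 = 0*109429 + 1*77632 + 0*-119982 + 0*-150922 = 77632
  c_4 = -1*109429 + 2*77632 + 0*-119982 + 0*-150922 = 45835
Writing each c_i in base p = 17:
  c_1 = 30940 = 0·17^0 + 1·17^1 + 5·17^2 + 6·17^3
  c_2 = 58102 = 13·17^0 + 0·17^1 + 14·17^2 + 11·17^3
  c_3 = 77632 = 10·17^0 + 10·17^1 + 13·17^2 + 15·17^3
  c_4 = 45835 = 3·17^0 + 10·17^1 + 5·17^2 + 9·17^3
λ_0 = (0, 13, 10, 3)
λ_1 = (1, 0, 10, 10)
λ_2 = (5, 14, 13, 5)
λ_3 = (6, 11, 15, 9)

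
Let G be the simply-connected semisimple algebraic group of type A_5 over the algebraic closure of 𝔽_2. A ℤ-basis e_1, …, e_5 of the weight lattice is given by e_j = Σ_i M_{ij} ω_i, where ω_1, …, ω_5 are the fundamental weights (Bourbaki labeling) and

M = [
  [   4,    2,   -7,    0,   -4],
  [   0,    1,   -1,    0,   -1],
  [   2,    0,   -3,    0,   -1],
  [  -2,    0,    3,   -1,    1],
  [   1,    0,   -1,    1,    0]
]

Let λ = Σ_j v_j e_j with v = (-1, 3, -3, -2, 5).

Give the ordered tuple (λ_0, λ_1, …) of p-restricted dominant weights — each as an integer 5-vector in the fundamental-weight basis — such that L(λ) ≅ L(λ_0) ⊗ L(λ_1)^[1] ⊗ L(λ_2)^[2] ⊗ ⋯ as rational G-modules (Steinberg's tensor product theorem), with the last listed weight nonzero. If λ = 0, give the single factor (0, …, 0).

((1, 1, 0, 0, 0), (1, 0, 1, 0, 0))

ω-coordinates c = M·v, v = (-1, 3, -3, -2, 5):
  c_1 = (4)·(-1) + 2·3 + (-7)·(-3) + (0)·(-2) + (-4)·(5) = 3
  c_2 = (0)·(-1) + 1·3 + (-1)·(-3) + (0)·(-2) + (-1)·(5) = 1
  c_3 = (2)·(-1) + 0·3 + (-3)·(-3) + (0)·(-2) + (-1)·(5) = 2
  c_4 = (-2)·(-1) + 0·3 + (3)·(-3) + (-1)·(-2) + 1·5 = 0
  c_5 = (1)·(-1) + 0·3 + (-1)·(-3) + (1)·(-2) + 0·5 = 0
Base-2 expansion of each c_i:
  c_1 = 3 = 1·2^0 + 1·2^1
  c_2 = 1 = 1·2^0
  c_3 = 2 = 0·2^0 + 1·2^1
  c_4 = 0
  c_5 = 0
λ_0 = (1, 1, 0, 0, 0)
λ_1 = (1, 0, 1, 0, 0)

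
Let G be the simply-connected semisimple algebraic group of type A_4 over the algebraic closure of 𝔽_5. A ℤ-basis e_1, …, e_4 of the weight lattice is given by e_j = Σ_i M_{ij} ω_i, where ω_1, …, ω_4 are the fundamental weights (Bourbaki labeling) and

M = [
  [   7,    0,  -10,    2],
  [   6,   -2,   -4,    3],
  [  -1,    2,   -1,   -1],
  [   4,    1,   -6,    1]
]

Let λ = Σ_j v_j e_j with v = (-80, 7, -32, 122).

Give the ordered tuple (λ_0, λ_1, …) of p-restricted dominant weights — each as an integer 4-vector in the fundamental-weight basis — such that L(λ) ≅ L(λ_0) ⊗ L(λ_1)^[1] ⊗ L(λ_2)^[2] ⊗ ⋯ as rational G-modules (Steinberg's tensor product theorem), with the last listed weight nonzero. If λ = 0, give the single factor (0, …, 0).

((4, 0, 4, 1),)

Compute c_i = Σ_j M_{ij} v_j with v = (-80, 7, -32, 122):
  c_1 = (7)·(-80) + 0·7 + (-10)·(-32) + 2·122 = 4
  c_2 = (6)·(-80) + (-2)·(7) + (-4)·(-32) + 3·122 = 0
  c_3 = (-1)·(-80) + 2·7 + (-1)·(-32) + (-1)·(122) = 4
  c_4 = (4)·(-80) + 1·7 + (-6)·(-32) + 1·122 = 1
Expand coordinatewise in base 5:
  c_1 = 4 = 4·5^0
  c_2 = 0
  c_3 = 4 = 4·5^0
  c_4 = 1 = 1·5^0
Factor λ_0 = (4, 0, 4, 1)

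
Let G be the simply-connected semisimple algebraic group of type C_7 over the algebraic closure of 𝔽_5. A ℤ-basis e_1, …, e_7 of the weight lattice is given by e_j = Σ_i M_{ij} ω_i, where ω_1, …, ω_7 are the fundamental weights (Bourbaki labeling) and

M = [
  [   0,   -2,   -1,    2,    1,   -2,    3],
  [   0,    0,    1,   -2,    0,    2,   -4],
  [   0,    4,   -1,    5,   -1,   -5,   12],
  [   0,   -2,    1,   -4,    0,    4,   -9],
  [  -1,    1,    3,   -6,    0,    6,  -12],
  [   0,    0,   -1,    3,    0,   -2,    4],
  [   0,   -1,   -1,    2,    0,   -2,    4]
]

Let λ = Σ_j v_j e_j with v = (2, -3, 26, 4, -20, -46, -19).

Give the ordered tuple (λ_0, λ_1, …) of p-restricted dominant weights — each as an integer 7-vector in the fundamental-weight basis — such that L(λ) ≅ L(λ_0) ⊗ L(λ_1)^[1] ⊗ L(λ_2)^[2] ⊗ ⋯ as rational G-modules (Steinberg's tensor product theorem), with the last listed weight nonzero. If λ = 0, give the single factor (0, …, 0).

((3, 2, 4, 3, 1, 2, 1),)

ω-coordinates c = M·v, v = (2, -3, 26, 4, -20, -46, -19):
  c_1 = 0*2 + -2*-3 + -1*26 + 2*4 + 1*-20 + -2*-46 + 3*-19 = 3
  c_2 = 0*2 + 0*-3 + 1*26 + -2*4 + 0*-20 + 2*-46 + -4*-19 = 2
  c_3 = 0*2 + 4*-3 + -1*26 + 5*4 + -1*-20 + -5*-46 + 12*-19 = 4
  c_4 = 0*2 + -2*-3 + 1*26 + -4*4 + 0*-20 + 4*-46 + -9*-19 = 3
  c_5 = -1*2 + 1*-3 + 3*26 + -6*4 + 0*-20 + 6*-46 + -12*-19 = 1
  c_6 = 0*2 + 0*-3 + -1*26 + 3*4 + 0*-20 + -2*-46 + 4*-19 = 2
  c_7 = 0*2 + -1*-3 + -1*26 + 2*4 + 0*-20 + -2*-46 + 4*-19 = 1
Base-5 expansion of each c_i:
  c_1 = 3 = 3·5^0
  c_2 = 2 = 2·5^0
  c_3 = 4 = 4·5^0
  c_4 = 3 = 3·5^0
  c_5 = 1 = 1·5^0
  c_6 = 2 = 2·5^0
  c_7 = 1 = 1·5^0
λ_0 = (3, 2, 4, 3, 1, 2, 1)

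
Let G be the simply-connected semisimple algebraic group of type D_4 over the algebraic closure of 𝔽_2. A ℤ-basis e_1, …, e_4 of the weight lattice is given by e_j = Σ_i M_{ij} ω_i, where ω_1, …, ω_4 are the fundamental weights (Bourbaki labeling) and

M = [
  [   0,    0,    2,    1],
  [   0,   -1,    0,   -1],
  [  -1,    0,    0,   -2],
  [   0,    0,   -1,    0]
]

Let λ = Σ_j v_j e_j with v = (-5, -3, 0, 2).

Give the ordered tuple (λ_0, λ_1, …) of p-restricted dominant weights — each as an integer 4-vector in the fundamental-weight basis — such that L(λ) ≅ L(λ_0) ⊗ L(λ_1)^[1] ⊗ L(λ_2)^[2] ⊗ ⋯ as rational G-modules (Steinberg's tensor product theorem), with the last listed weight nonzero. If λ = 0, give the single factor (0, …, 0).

ω-coordinates c = M·v, v = (-5, -3, 0, 2):
  c_1 = 0*-5 + 0*-3 + 2*0 + 1*2 = 2
  c_2 = 0*-5 + -1*-3 + 0*0 + -1*2 = 1
  c_3 = -1*-5 + 0*-3 + 0*0 + -2*2 = 1
  c_4 = 0*-5 + 0*-3 + -1*0 + 0*2 = 0
p = 2; digits c_i = Σ_j d_{ij}·2^j, 0 ≤ d_{ij} < 2:
  c_1 = 2 = 0·2^0 + 1·2^1
  c_2 = 1 = 1·2^0
  c_3 = 1 = 1·2^0
  c_4 = 0
λ_0 = (0, 1, 1, 0)
λ_1 = (1, 0, 0, 0)

((0, 1, 1, 0), (1, 0, 0, 0))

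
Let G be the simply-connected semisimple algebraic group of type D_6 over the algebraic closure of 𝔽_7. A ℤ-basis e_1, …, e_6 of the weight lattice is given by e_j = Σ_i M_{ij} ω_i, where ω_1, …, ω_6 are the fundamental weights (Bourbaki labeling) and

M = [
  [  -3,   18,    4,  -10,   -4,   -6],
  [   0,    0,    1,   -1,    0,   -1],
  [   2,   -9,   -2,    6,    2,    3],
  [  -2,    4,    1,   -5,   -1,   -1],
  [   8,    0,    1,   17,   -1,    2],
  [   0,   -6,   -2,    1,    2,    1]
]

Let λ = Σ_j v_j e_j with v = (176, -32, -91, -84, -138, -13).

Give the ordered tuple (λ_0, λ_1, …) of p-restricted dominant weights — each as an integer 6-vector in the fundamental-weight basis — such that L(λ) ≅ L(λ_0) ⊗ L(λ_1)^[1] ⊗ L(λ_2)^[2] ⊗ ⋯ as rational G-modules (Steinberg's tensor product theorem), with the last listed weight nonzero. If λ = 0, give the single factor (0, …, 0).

((2, 6, 3, 0, 1, 1),)

In the fundamental-weight basis, λ has coordinates c = M·v (v = (176, -32, -91, -84, -138, -13)):
  c_1 = (-3)·(176) + (18)·(-32) + (4)·(-91) + (-10)·(-84) + (-4)·(-138) + (-6)·(-13) = 2
  c_2 = 0·176 + (0)·(-32) + (1)·(-91) + (-1)·(-84) + (0)·(-138) + (-1)·(-13) = 6
  c_3 = 2·176 + (-9)·(-32) + (-2)·(-91) + (6)·(-84) + (2)·(-138) + (3)·(-13) = 3
  c_4 = (-2)·(176) + (4)·(-32) + (1)·(-91) + (-5)·(-84) + (-1)·(-138) + (-1)·(-13) = 0
  c_5 = 8·176 + (0)·(-32) + (1)·(-91) + (17)·(-84) + (-1)·(-138) + (2)·(-13) = 1
  c_6 = 0·176 + (-6)·(-32) + (-2)·(-91) + (1)·(-84) + (2)·(-138) + (1)·(-13) = 1
p = 7; digits c_i = Σ_j d_{ij}·7^j, 0 ≤ d_{ij} < 7:
  c_1 = 2 = 2·7^0
  c_2 = 6 = 6·7^0
  c_3 = 3 = 3·7^0
  c_4 = 0
  c_5 = 1 = 1·7^0
  c_6 = 1 = 1·7^0
p-restricted factor λ_0 = (2, 6, 3, 0, 1, 1)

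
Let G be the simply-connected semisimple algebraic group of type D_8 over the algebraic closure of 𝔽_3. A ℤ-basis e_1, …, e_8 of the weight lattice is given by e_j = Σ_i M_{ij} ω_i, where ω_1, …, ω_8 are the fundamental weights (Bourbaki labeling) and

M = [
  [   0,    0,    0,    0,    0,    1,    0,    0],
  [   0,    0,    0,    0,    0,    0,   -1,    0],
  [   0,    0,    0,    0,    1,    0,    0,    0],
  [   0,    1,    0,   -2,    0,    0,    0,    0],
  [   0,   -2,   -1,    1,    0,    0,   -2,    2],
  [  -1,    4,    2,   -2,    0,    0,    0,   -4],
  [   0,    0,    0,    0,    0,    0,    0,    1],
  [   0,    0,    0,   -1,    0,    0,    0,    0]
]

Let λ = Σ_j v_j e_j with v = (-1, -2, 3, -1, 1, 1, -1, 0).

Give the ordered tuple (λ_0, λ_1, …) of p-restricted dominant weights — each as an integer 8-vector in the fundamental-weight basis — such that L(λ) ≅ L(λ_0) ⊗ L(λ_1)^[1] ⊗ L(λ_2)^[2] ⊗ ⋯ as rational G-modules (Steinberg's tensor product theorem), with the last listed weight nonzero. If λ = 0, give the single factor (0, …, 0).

ω-coordinates c = M·v, v = (-1, -2, 3, -1, 1, 1, -1, 0):
  c_1 = (0)·(-1) + (0)·(-2) + (0)·(3) + (0)·(-1) + (0)·(1) + (1)·(1) + (0)·(-1) + (0)·(0) = 1
  c_2 = (0)·(-1) + (0)·(-2) + (0)·(3) + (0)·(-1) + (0)·(1) + (0)·(1) + (-1)·(-1) + (0)·(0) = 1
  c_3 = (0)·(-1) + (0)·(-2) + (0)·(3) + (0)·(-1) + (1)·(1) + (0)·(1) + (0)·(-1) + (0)·(0) = 1
  c_4 = (0)·(-1) + (1)·(-2) + (0)·(3) + (-2)·(-1) + (0)·(1) + (0)·(1) + (0)·(-1) + (0)·(0) = 0
  c_5 = (0)·(-1) + (-2)·(-2) + (-1)·(3) + (1)·(-1) + (0)·(1) + (0)·(1) + (-2)·(-1) + (2)·(0) = 2
  c_6 = (-1)·(-1) + (4)·(-2) + (2)·(3) + (-2)·(-1) + (0)·(1) + (0)·(1) + (0)·(-1) + (-4)·(0) = 1
  c_7 = (0)·(-1) + (0)·(-2) + (0)·(3) + (0)·(-1) + (0)·(1) + (0)·(1) + (0)·(-1) + (1)·(0) = 0
  c_8 = (0)·(-1) + (0)·(-2) + (0)·(3) + (-1)·(-1) + (0)·(1) + (0)·(1) + (0)·(-1) + (0)·(0) = 1
Writing each c_i in base p = 3:
  c_1 = 1 = 1·3^0
  c_2 = 1 = 1·3^0
  c_3 = 1 = 1·3^0
  c_4 = 0
  c_5 = 2 = 2·3^0
  c_6 = 1 = 1·3^0
  c_7 = 0
  c_8 = 1 = 1·3^0
λ_0 = (1, 1, 1, 0, 2, 1, 0, 1)

((1, 1, 1, 0, 2, 1, 0, 1),)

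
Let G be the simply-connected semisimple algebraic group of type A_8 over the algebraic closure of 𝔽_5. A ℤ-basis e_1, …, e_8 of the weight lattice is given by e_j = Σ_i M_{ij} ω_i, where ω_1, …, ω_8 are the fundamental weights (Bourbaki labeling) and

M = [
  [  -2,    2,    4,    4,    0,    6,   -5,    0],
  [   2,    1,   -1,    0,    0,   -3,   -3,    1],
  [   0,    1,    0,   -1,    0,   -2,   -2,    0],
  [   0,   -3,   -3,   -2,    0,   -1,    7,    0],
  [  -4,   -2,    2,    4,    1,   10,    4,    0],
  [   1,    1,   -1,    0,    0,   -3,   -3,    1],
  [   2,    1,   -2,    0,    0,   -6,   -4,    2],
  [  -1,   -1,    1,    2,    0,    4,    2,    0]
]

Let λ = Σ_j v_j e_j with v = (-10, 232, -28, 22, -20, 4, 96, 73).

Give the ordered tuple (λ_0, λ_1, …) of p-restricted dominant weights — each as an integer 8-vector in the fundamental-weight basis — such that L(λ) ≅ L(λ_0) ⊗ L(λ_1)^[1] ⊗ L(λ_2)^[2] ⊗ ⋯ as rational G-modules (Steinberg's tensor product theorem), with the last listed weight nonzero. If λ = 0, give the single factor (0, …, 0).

((4, 3, 0, 2, 2, 3, 1, 2), (0, 2, 2, 2, 2, 4, 1, 0))

Change of basis e → ω: c = M·v where v = (-10, 232, -28, 22, -20, 4, 96, 73):
  c_1 = (-2)·(-10) + (2)·(232) + (4)·(-28) + (4)·(22) + (0)·(-20) + (6)·(4) + (-5)·(96) + (0)·(73) = 4
  c_2 = (2)·(-10) + (1)·(232) + (-1)·(-28) + (0)·(22) + (0)·(-20) + (-3)·(4) + (-3)·(96) + (1)·(73) = 13
  c_3 = (0)·(-10) + (1)·(232) + (0)·(-28) + (-1)·(22) + (0)·(-20) + (-2)·(4) + (-2)·(96) + (0)·(73) = 10
  c_4 = (0)·(-10) + (-3)·(232) + (-3)·(-28) + (-2)·(22) + (0)·(-20) + (-1)·(4) + (7)·(96) + (0)·(73) = 12
  c_5 = (-4)·(-10) + (-2)·(232) + (2)·(-28) + (4)·(22) + (1)·(-20) + (10)·(4) + (4)·(96) + (0)·(73) = 12
  c_6 = (1)·(-10) + (1)·(232) + (-1)·(-28) + (0)·(22) + (0)·(-20) + (-3)·(4) + (-3)·(96) + (1)·(73) = 23
  c_7 = (2)·(-10) + (1)·(232) + (-2)·(-28) + (0)·(22) + (0)·(-20) + (-6)·(4) + (-4)·(96) + (2)·(73) = 6
  c_8 = (-1)·(-10) + (-1)·(232) + (1)·(-28) + (2)·(22) + (0)·(-20) + (4)·(4) + (2)·(96) + (0)·(73) = 2
Base-5 expansion of each c_i:
  c_1 = 4 = 4·5^0
  c_2 = 13 = 3·5^0 + 2·5^1
  c_3 = 10 = 0·5^0 + 2·5^1
  c_4 = 12 = 2·5^0 + 2·5^1
  c_5 = 12 = 2·5^0 + 2·5^1
  c_6 = 23 = 3·5^0 + 4·5^1
  c_7 = 6 = 1·5^0 + 1·5^1
  c_8 = 2 = 2·5^0
p-restricted factor λ_0 = (4, 3, 0, 2, 2, 3, 1, 2)
p-restricted factor λ_1 = (0, 2, 2, 2, 2, 4, 1, 0)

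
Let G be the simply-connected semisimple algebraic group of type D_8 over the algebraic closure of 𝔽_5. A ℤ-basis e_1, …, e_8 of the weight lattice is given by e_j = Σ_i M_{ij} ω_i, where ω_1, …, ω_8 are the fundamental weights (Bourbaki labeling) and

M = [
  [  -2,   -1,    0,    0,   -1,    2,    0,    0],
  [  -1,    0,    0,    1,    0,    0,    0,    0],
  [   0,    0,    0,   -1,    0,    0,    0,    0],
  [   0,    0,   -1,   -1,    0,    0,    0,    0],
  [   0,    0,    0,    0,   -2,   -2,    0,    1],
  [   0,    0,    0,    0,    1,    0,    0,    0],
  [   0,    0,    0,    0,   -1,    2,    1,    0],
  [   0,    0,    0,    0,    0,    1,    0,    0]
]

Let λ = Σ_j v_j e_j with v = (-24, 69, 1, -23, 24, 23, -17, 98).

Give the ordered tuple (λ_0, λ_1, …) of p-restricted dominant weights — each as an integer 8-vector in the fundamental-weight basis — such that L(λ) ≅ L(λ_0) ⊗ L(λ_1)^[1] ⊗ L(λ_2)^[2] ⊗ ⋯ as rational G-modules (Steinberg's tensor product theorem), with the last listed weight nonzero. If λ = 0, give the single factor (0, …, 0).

((1, 1, 3, 2, 4, 4, 0, 3), (0, 0, 4, 4, 0, 4, 1, 4))

Change of basis e → ω: c = M·v where v = (-24, 69, 1, -23, 24, 23, -17, 98):
  c_1 = (-2)·(-24) + (-1)·(69) + 0·1 + (0)·(-23) + (-1)·(24) + 2·23 + (0)·(-17) + 0·98 = 1
  c_2 = (-1)·(-24) + 0·69 + 0·1 + (1)·(-23) + 0·24 + 0·23 + (0)·(-17) + 0·98 = 1
  c_3 = (0)·(-24) + 0·69 + 0·1 + (-1)·(-23) + 0·24 + 0·23 + (0)·(-17) + 0·98 = 23
  c_4 = (0)·(-24) + 0·69 + (-1)·(1) + (-1)·(-23) + 0·24 + 0·23 + (0)·(-17) + 0·98 = 22
  c_5 = (0)·(-24) + 0·69 + 0·1 + (0)·(-23) + (-2)·(24) + (-2)·(23) + (0)·(-17) + 1·98 = 4
  c_6 = (0)·(-24) + 0·69 + 0·1 + (0)·(-23) + 1·24 + 0·23 + (0)·(-17) + 0·98 = 24
  c_7 = (0)·(-24) + 0·69 + 0·1 + (0)·(-23) + (-1)·(24) + 2·23 + (1)·(-17) + 0·98 = 5
  c_8 = (0)·(-24) + 0·69 + 0·1 + (0)·(-23) + 0·24 + 1·23 + (0)·(-17) + 0·98 = 23
Expand coordinatewise in base 5:
  c_1 = 1 = 1·5^0
  c_2 = 1 = 1·5^0
  c_3 = 23 = 3·5^0 + 4·5^1
  c_4 = 22 = 2·5^0 + 4·5^1
  c_5 = 4 = 4·5^0
  c_6 = 24 = 4·5^0 + 4·5^1
  c_7 = 5 = 0·5^0 + 1·5^1
  c_8 = 23 = 3·5^0 + 4·5^1
λ_0 = (1, 1, 3, 2, 4, 4, 0, 3)
λ_1 = (0, 0, 4, 4, 0, 4, 1, 4)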